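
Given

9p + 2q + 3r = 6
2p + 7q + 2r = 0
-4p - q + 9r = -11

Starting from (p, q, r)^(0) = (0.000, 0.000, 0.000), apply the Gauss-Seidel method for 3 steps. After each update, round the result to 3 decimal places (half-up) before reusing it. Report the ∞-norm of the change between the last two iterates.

0.097

Iteration 1:
  p = (6 - (2)·0.000 - (3)·0.000) / (9) = 0.667
  q = (0 - (2)·0.667 - (2)·0.000) / (7) = -0.191
  r = (-11 - (-4)·0.667 - (-1)·-0.191) / (9) = -0.947
Iteration 2:
  p = (6 - (2)·-0.191 - (3)·-0.947) / (9) = 1.025
  q = (0 - (2)·1.025 - (2)·-0.947) / (7) = -0.022
  r = (-11 - (-4)·1.025 - (-1)·-0.022) / (9) = -0.769
Iteration 3:
  p = (6 - (2)·-0.022 - (3)·-0.769) / (9) = 0.928
  q = (0 - (2)·0.928 - (2)·-0.769) / (7) = -0.045
  r = (-11 - (-4)·0.928 - (-1)·-0.045) / (9) = -0.815
Change: (-0.097, -0.023, -0.046) → max |·| = 0.097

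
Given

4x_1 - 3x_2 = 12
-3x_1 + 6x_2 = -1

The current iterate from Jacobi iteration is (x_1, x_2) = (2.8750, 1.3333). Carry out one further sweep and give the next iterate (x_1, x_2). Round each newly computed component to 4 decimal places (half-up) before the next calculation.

One sweep:
  x_1 = (12 - (-3)·1.3333) / (4) = 4.0000
  x_2 = (-1 - (-3)·2.8750) / (6) = 1.2708

(4.0000, 1.2708)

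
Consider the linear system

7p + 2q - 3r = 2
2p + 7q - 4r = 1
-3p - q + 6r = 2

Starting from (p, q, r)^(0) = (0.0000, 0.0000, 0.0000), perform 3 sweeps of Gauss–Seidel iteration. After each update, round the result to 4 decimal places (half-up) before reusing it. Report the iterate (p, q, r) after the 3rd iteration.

(0.4697, 0.3624, 0.6286)

Iteration 1:
  p = (2 - (2)·0.0000 - (-3)·0.0000) / (7) = 0.2857
  q = (1 - (2)·0.2857 - (-4)·0.0000) / (7) = 0.0612
  r = (2 - (-3)·0.2857 - (-1)·0.0612) / (6) = 0.4864
Iteration 2:
  p = (2 - (2)·0.0612 - (-3)·0.4864) / (7) = 0.4767
  q = (1 - (2)·0.4767 - (-4)·0.4864) / (7) = 0.2846
  r = (2 - (-3)·0.4767 - (-1)·0.2846) / (6) = 0.6191
Iteration 3:
  p = (2 - (2)·0.2846 - (-3)·0.6191) / (7) = 0.4697
  q = (1 - (2)·0.4697 - (-4)·0.6191) / (7) = 0.3624
  r = (2 - (-3)·0.4697 - (-1)·0.3624) / (6) = 0.6286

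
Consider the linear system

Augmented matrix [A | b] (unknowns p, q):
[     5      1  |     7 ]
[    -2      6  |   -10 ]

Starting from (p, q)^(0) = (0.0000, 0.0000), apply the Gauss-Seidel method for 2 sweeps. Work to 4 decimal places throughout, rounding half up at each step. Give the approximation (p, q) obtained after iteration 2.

Iteration 1:
  p = (7 - (1)·0.0000) / (5) = 1.4000
  q = (-10 - (-2)·1.4000) / (6) = -1.2000
Iteration 2:
  p = (7 - (1)·-1.2000) / (5) = 1.6400
  q = (-10 - (-2)·1.6400) / (6) = -1.1200

(1.6400, -1.1200)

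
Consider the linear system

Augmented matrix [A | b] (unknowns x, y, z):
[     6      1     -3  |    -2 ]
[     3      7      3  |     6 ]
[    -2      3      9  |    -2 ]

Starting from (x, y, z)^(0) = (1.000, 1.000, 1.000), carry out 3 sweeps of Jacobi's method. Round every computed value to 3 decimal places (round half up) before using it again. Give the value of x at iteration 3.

-0.611

Iteration 1:
  x = (-2 - (1)·1.000 - (-3)·1.000) / (6) = 0.000
  y = (6 - (3)·1.000 - (3)·1.000) / (7) = 0.000
  z = (-2 - (-2)·1.000 - (3)·1.000) / (9) = -0.333
Iteration 2:
  x = (-2 - (1)·0.000 - (-3)·-0.333) / (6) = -0.500
  y = (6 - (3)·0.000 - (3)·-0.333) / (7) = 1.000
  z = (-2 - (-2)·0.000 - (3)·0.000) / (9) = -0.222
Iteration 3:
  x = (-2 - (1)·1.000 - (-3)·-0.222) / (6) = -0.611
  y = (6 - (3)·-0.500 - (3)·-0.222) / (7) = 1.167
  z = (-2 - (-2)·-0.500 - (3)·1.000) / (9) = -0.667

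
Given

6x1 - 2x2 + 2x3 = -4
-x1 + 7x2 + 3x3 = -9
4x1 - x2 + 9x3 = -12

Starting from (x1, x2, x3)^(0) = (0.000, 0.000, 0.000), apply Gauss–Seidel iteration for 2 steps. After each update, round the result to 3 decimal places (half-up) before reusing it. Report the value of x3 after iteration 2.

-1.107

Iteration 1:
  x1 = (-4 - (-2)·0.000 - (2)·0.000) / (6) = -0.667
  x2 = (-9 - (-1)·-0.667 - (3)·0.000) / (7) = -1.381
  x3 = (-12 - (4)·-0.667 - (-1)·-1.381) / (9) = -1.190
Iteration 2:
  x1 = (-4 - (-2)·-1.381 - (2)·-1.190) / (6) = -0.730
  x2 = (-9 - (-1)·-0.730 - (3)·-1.190) / (7) = -0.880
  x3 = (-12 - (4)·-0.730 - (-1)·-0.880) / (9) = -1.107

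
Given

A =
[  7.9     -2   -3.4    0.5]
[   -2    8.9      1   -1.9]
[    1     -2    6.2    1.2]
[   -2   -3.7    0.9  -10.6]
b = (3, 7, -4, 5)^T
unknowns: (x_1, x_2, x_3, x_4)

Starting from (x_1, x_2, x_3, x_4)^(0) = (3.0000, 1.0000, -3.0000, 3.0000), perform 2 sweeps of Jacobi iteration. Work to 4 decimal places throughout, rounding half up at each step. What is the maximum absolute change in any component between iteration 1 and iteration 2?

2.0368

Iteration 1:
  x_1 = (3 - (-2)·1.0000 - (-3.4)·-3.0000 - (0.5)·3.0000) / (7.9) = -0.8481
  x_2 = (7 - (-2)·3.0000 - (1)·-3.0000 - (-1.9)·3.0000) / (8.9) = 2.4382
  x_3 = (-4 - (1)·3.0000 - (-2)·1.0000 - (1.2)·3.0000) / (6.2) = -1.3871
  x_4 = (5 - (-2)·3.0000 - (-3.7)·1.0000 - (0.9)·-3.0000) / (-10.6) = -1.6415
Iteration 2:
  x_1 = (3 - (-2)·2.4382 - (-3.4)·-1.3871 - (0.5)·-1.6415) / (7.9) = 0.5039
  x_2 = (7 - (-2)·-0.8481 - (1)·-1.3871 - (-1.9)·-1.6415) / (8.9) = 0.4014
  x_3 = (-4 - (1)·-0.8481 - (-2)·2.4382 - (1.2)·-1.6415) / (6.2) = 0.5959
  x_4 = (5 - (-2)·-0.8481 - (-3.7)·2.4382 - (0.9)·-1.3871) / (-10.6) = -1.2805
Change: (1.3520, -2.0368, 1.9830, 0.3610) → max |·| = 2.0368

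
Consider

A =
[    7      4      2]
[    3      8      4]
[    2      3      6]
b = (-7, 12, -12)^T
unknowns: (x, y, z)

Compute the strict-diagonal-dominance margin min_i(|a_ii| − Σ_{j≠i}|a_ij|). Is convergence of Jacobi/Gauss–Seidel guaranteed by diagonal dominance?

row 1: |7| − (4+2) = 1
row 2: |8| − (3+4) = 1
row 3: |6| − (2+3) = 1
minimum over rows = 1 → strictly diagonally dominant (convergence guaranteed)

1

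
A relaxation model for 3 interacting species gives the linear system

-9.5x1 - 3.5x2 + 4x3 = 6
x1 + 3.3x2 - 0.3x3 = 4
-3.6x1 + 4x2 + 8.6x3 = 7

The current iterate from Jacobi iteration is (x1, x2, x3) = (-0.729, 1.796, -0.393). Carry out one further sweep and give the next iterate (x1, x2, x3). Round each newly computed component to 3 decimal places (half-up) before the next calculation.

(-1.459, 1.397, -0.327)

One sweep:
  x1 = (6 - (-3.5)·1.796 - (4)·-0.393) / (-9.5) = -1.459
  x2 = (4 - (1)·-0.729 - (-0.3)·-0.393) / (3.3) = 1.397
  x3 = (7 - (-3.6)·-0.729 - (4)·1.796) / (8.6) = -0.327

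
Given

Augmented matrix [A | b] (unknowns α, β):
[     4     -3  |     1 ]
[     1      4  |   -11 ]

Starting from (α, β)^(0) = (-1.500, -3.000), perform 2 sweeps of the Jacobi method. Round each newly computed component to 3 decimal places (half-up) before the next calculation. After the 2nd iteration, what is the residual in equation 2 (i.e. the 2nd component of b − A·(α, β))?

Iteration 1:
  α = (1 - (-3)·-3.000) / (4) = -2.000
  β = (-11 - (1)·-1.500) / (4) = -2.375
Iteration 2:
  α = (1 - (-3)·-2.375) / (4) = -1.531
  β = (-11 - (1)·-2.000) / (4) = -2.250
Residual b − A·x = (0.374, -0.469)

-0.469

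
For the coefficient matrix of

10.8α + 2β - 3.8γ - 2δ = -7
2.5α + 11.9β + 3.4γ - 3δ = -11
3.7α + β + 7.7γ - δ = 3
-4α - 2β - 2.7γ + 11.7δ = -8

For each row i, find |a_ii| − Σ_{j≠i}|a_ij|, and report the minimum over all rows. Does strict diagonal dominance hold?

row 1: |10.8| − (2+3.8+2) = 3
row 2: |11.9| − (2.5+3.4+3) = 3
row 3: |7.7| − (3.7+1+1) = 2
row 4: |11.7| − (4+2+2.7) = 3
minimum over rows = 2 → strictly diagonally dominant (convergence guaranteed)

2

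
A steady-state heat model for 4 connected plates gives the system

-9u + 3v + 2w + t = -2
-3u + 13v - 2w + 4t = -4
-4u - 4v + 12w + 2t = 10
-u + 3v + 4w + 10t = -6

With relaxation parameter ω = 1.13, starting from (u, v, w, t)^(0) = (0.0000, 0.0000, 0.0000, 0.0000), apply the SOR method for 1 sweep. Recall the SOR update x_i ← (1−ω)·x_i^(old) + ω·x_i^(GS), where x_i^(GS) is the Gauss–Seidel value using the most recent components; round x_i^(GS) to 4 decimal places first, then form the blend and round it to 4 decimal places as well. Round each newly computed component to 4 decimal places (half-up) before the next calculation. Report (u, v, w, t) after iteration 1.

Iteration 1:
  u: GS value = (-2 - (3)·0.0000 - (2)·0.0000 - (1)·0.0000) / (-9) = 0.2222;  u ← (1−ω)·0.0000 + ω·0.2222 = 0.2511
  v: GS value = (-4 - (-3)·0.2511 - (-2)·0.0000 - (4)·0.0000) / (13) = -0.2497;  v ← (1−ω)·0.0000 + ω·-0.2497 = -0.2822
  w: GS value = (10 - (-4)·0.2511 - (-4)·-0.2822 - (2)·0.0000) / (12) = 0.8230;  w ← (1−ω)·0.0000 + ω·0.8230 = 0.9300
  t: GS value = (-6 - (-1)·0.2511 - (3)·-0.2822 - (4)·0.9300) / (10) = -0.8622;  t ← (1−ω)·0.0000 + ω·-0.8622 = -0.9743

(0.2511, -0.2822, 0.9300, -0.9743)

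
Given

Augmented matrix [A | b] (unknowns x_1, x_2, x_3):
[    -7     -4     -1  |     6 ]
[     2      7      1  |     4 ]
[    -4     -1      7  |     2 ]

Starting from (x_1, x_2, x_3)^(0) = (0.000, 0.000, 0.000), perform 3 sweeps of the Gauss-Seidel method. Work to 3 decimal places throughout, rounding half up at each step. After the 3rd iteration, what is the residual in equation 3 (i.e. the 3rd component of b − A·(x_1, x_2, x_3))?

0.003

Iteration 1:
  x_1 = (6 - (-4)·0.000 - (-1)·0.000) / (-7) = -0.857
  x_2 = (4 - (2)·-0.857 - (1)·0.000) / (7) = 0.816
  x_3 = (2 - (-4)·-0.857 - (-1)·0.816) / (7) = -0.087
Iteration 2:
  x_1 = (6 - (-4)·0.816 - (-1)·-0.087) / (-7) = -1.311
  x_2 = (4 - (2)·-1.311 - (1)·-0.087) / (7) = 0.958
  x_3 = (2 - (-4)·-1.311 - (-1)·0.958) / (7) = -0.327
Iteration 3:
  x_1 = (6 - (-4)·0.958 - (-1)·-0.327) / (-7) = -1.358
  x_2 = (4 - (2)·-1.358 - (1)·-0.327) / (7) = 1.006
  x_3 = (2 - (-4)·-1.358 - (-1)·1.006) / (7) = -0.347
Residual b − A·x = (0.171, 0.021, 0.003)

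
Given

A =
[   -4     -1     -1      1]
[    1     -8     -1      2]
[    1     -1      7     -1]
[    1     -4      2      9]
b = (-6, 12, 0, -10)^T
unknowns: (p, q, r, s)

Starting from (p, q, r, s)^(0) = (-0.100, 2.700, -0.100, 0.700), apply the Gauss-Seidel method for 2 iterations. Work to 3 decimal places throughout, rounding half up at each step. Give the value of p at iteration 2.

1.424

Iteration 1:
  p = (-6 - (-1)·2.700 - (-1)·-0.100 - (1)·0.700) / (-4) = 1.025
  q = (12 - (1)·1.025 - (-1)·-0.100 - (2)·0.700) / (-8) = -1.184
  r = (0 - (1)·1.025 - (-1)·-1.184 - (-1)·0.700) / (7) = -0.216
  s = (-10 - (1)·1.025 - (-4)·-1.184 - (2)·-0.216) / (9) = -1.703
Iteration 2:
  p = (-6 - (-1)·-1.184 - (-1)·-0.216 - (1)·-1.703) / (-4) = 1.424
  q = (12 - (1)·1.424 - (-1)·-0.216 - (2)·-1.703) / (-8) = -1.721
  r = (0 - (1)·1.424 - (-1)·-1.721 - (-1)·-1.703) / (7) = -0.693
  s = (-10 - (1)·1.424 - (-4)·-1.721 - (2)·-0.693) / (9) = -1.880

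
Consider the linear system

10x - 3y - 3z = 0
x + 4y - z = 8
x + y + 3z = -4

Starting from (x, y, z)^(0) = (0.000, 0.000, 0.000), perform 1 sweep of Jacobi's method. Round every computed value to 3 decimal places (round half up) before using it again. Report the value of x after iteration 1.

0.000

Iteration 1:
  x = (0 - (-3)·0.000 - (-3)·0.000) / (10) = 0.000
  y = (8 - (1)·0.000 - (-1)·0.000) / (4) = 2.000
  z = (-4 - (1)·0.000 - (1)·0.000) / (3) = -1.333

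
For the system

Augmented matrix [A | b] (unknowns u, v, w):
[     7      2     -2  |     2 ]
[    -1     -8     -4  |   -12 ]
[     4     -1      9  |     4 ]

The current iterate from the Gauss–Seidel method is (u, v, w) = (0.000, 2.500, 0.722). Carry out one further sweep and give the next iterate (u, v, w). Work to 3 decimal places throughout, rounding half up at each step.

One sweep:
  u = (2 - (2)·2.500 - (-2)·0.722) / (7) = -0.222
  v = (-12 - (-1)·-0.222 - (-4)·0.722) / (-8) = 1.167
  w = (4 - (4)·-0.222 - (-1)·1.167) / (9) = 0.673

(-0.222, 1.167, 0.673)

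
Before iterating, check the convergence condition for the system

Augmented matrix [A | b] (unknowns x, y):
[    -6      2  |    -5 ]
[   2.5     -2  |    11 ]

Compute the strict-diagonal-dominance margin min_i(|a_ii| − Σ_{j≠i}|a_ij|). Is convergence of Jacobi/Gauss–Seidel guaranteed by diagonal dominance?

row 1: |-6| − (2) = 4
row 2: |-2| − (2.5) = -0.5
minimum over rows = -0.5 → not strictly diagonally dominant

-0.5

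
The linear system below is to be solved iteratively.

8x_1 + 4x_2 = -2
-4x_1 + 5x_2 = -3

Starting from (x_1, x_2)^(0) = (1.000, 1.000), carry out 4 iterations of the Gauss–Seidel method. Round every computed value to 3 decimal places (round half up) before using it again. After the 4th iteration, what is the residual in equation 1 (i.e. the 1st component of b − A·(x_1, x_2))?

Iteration 1:
  x_1 = (-2 - (4)·1.000) / (8) = -0.750
  x_2 = (-3 - (-4)·-0.750) / (5) = -1.200
Iteration 2:
  x_1 = (-2 - (4)·-1.200) / (8) = 0.350
  x_2 = (-3 - (-4)·0.350) / (5) = -0.320
Iteration 3:
  x_1 = (-2 - (4)·-0.320) / (8) = -0.090
  x_2 = (-3 - (-4)·-0.090) / (5) = -0.672
Iteration 4:
  x_1 = (-2 - (4)·-0.672) / (8) = 0.086
  x_2 = (-3 - (-4)·0.086) / (5) = -0.531
Residual b − A·x = (-0.564, -0.001)

-0.564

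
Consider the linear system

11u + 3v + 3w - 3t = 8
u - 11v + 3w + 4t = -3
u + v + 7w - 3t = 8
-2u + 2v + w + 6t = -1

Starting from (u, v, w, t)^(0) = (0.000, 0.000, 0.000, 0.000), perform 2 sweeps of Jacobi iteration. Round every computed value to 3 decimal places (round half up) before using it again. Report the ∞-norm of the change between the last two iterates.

Iteration 1:
  u = (8 - (3)·0.000 - (3)·0.000 - (-3)·0.000) / (11) = 0.727
  v = (-3 - (1)·0.000 - (3)·0.000 - (4)·0.000) / (-11) = 0.273
  w = (8 - (1)·0.000 - (1)·0.000 - (-3)·0.000) / (7) = 1.143
  t = (-1 - (-2)·0.000 - (2)·0.000 - (1)·0.000) / (6) = -0.167
Iteration 2:
  u = (8 - (3)·0.273 - (3)·1.143 - (-3)·-0.167) / (11) = 0.296
  v = (-3 - (1)·0.727 - (3)·1.143 - (4)·-0.167) / (-11) = 0.590
  w = (8 - (1)·0.727 - (1)·0.273 - (-3)·-0.167) / (7) = 0.928
  t = (-1 - (-2)·0.727 - (2)·0.273 - (1)·1.143) / (6) = -0.206
Change: (-0.431, 0.317, -0.215, -0.039) → max |·| = 0.431

0.431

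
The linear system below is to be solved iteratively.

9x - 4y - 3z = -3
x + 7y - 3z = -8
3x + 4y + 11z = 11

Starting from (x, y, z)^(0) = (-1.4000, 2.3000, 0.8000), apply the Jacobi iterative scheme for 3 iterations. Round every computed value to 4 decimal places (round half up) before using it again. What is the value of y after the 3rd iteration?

-0.6727

Iteration 1:
  x = (-3 - (-4)·2.3000 - (-3)·0.8000) / (9) = 0.9556
  y = (-8 - (1)·-1.4000 - (-3)·0.8000) / (7) = -0.6000
  z = (11 - (3)·-1.4000 - (4)·2.3000) / (11) = 0.5455
Iteration 2:
  x = (-3 - (-4)·-0.6000 - (-3)·0.5455) / (9) = -0.4182
  y = (-8 - (1)·0.9556 - (-3)·0.5455) / (7) = -1.0456
  z = (11 - (3)·0.9556 - (4)·-0.6000) / (11) = 0.9576
Iteration 3:
  x = (-3 - (-4)·-1.0456 - (-3)·0.9576) / (9) = -0.4788
  y = (-8 - (1)·-0.4182 - (-3)·0.9576) / (7) = -0.6727
  z = (11 - (3)·-0.4182 - (4)·-1.0456) / (11) = 1.4943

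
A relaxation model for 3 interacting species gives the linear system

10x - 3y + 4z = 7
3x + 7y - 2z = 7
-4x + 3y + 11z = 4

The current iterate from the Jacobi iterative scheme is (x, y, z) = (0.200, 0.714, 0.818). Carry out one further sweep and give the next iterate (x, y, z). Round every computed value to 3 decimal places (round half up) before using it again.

(0.587, 1.148, 0.242)

One sweep:
  x = (7 - (-3)·0.714 - (4)·0.818) / (10) = 0.587
  y = (7 - (3)·0.200 - (-2)·0.818) / (7) = 1.148
  z = (4 - (-4)·0.200 - (3)·0.714) / (11) = 0.242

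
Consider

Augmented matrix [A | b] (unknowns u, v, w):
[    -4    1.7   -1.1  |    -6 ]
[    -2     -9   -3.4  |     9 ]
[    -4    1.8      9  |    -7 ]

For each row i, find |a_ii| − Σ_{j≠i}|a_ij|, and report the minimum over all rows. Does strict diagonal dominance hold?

row 1: |-4| − (1.7+1.1) = 1.2
row 2: |-9| − (2+3.4) = 3.6
row 3: |9| − (4+1.8) = 3.2
minimum over rows = 1.2 → strictly diagonally dominant (convergence guaranteed)

1.2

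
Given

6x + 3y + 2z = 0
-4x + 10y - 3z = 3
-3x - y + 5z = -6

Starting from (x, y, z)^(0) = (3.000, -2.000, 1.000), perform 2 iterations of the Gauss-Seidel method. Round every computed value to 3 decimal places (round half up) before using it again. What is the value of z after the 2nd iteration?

Iteration 1:
  x = (0 - (3)·-2.000 - (2)·1.000) / (6) = 0.667
  y = (3 - (-4)·0.667 - (-3)·1.000) / (10) = 0.867
  z = (-6 - (-3)·0.667 - (-1)·0.867) / (5) = -0.626
Iteration 2:
  x = (0 - (3)·0.867 - (2)·-0.626) / (6) = -0.225
  y = (3 - (-4)·-0.225 - (-3)·-0.626) / (10) = 0.022
  z = (-6 - (-3)·-0.225 - (-1)·0.022) / (5) = -1.331

-1.331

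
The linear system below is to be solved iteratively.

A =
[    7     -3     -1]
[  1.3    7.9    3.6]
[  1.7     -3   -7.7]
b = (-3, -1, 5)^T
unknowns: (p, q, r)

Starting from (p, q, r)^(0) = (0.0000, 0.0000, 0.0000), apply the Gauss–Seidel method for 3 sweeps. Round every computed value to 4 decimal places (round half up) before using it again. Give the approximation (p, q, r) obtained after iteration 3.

Iteration 1:
  p = (-3 - (-3)·0.0000 - (-1)·0.0000) / (7) = -0.4286
  q = (-1 - (1.3)·-0.4286 - (3.6)·0.0000) / (7.9) = -0.0561
  r = (5 - (1.7)·-0.4286 - (-3)·-0.0561) / (-7.7) = -0.7221
Iteration 2:
  p = (-3 - (-3)·-0.0561 - (-1)·-0.7221) / (7) = -0.5558
  q = (-1 - (1.3)·-0.5558 - (3.6)·-0.7221) / (7.9) = 0.2939
  r = (5 - (1.7)·-0.5558 - (-3)·0.2939) / (-7.7) = -0.8866
Iteration 3:
  p = (-3 - (-3)·0.2939 - (-1)·-0.8866) / (7) = -0.4293
  q = (-1 - (1.3)·-0.4293 - (3.6)·-0.8866) / (7.9) = 0.3481
  r = (5 - (1.7)·-0.4293 - (-3)·0.3481) / (-7.7) = -0.8798

(-0.4293, 0.3481, -0.8798)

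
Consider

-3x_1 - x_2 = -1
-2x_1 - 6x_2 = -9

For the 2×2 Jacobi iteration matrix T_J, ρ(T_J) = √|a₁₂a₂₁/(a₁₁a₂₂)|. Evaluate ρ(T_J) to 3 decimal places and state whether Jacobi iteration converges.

a₁₂a₂₁/(a₁₁a₂₂) = (-1)·(-2) / ((-3)·(-6)) = 0.111111
ρ = √|0.111111| = √0.111111 = 0.333
ρ < 1, so Jacobi converges

0.333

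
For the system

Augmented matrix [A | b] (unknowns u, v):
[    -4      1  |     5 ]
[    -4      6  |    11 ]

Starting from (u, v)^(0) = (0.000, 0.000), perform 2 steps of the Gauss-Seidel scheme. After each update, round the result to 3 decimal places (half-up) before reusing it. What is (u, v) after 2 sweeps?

Iteration 1:
  u = (5 - (1)·0.000) / (-4) = -1.250
  v = (11 - (-4)·-1.250) / (6) = 1.000
Iteration 2:
  u = (5 - (1)·1.000) / (-4) = -1.000
  v = (11 - (-4)·-1.000) / (6) = 1.167

(-1.000, 1.167)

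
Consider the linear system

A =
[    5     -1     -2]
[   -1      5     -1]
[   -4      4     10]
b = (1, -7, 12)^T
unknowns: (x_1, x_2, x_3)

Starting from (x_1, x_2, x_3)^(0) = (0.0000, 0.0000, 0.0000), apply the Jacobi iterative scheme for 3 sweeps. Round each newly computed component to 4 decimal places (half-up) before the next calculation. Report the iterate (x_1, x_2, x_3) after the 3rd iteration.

Iteration 1:
  x_1 = (1 - (-1)·0.0000 - (-2)·0.0000) / (5) = 0.2000
  x_2 = (-7 - (-1)·0.0000 - (-1)·0.0000) / (5) = -1.4000
  x_3 = (12 - (-4)·0.0000 - (4)·0.0000) / (10) = 1.2000
Iteration 2:
  x_1 = (1 - (-1)·-1.4000 - (-2)·1.2000) / (5) = 0.4000
  x_2 = (-7 - (-1)·0.2000 - (-1)·1.2000) / (5) = -1.1200
  x_3 = (12 - (-4)·0.2000 - (4)·-1.4000) / (10) = 1.8400
Iteration 3:
  x_1 = (1 - (-1)·-1.1200 - (-2)·1.8400) / (5) = 0.7120
  x_2 = (-7 - (-1)·0.4000 - (-1)·1.8400) / (5) = -0.9520
  x_3 = (12 - (-4)·0.4000 - (4)·-1.1200) / (10) = 1.8080

(0.7120, -0.9520, 1.8080)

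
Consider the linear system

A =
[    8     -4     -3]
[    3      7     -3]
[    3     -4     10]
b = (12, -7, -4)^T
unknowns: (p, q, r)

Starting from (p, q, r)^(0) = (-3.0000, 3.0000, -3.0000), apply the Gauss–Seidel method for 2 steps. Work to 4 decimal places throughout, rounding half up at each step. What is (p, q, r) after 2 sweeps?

Iteration 1:
  p = (12 - (-4)·3.0000 - (-3)·-3.0000) / (8) = 1.8750
  q = (-7 - (3)·1.8750 - (-3)·-3.0000) / (7) = -3.0893
  r = (-4 - (3)·1.8750 - (-4)·-3.0893) / (10) = -2.1982
Iteration 2:
  p = (12 - (-4)·-3.0893 - (-3)·-2.1982) / (8) = -0.8690
  q = (-7 - (3)·-0.8690 - (-3)·-2.1982) / (7) = -1.5697
  r = (-4 - (3)·-0.8690 - (-4)·-1.5697) / (10) = -0.7672

(-0.8690, -1.5697, -0.7672)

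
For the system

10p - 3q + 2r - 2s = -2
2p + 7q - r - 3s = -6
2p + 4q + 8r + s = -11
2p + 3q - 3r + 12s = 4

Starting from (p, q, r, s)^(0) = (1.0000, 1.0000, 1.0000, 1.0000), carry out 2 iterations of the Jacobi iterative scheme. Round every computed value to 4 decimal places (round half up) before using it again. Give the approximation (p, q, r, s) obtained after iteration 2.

(0.1119, -1.1357, -1.1351, -0.1030)

Iteration 1:
  p = (-2 - (-3)·1.0000 - (2)·1.0000 - (-2)·1.0000) / (10) = 0.1000
  q = (-6 - (2)·1.0000 - (-1)·1.0000 - (-3)·1.0000) / (7) = -0.5714
  r = (-11 - (2)·1.0000 - (4)·1.0000 - (1)·1.0000) / (8) = -2.2500
  s = (4 - (2)·1.0000 - (3)·1.0000 - (-3)·1.0000) / (12) = 0.1667
Iteration 2:
  p = (-2 - (-3)·-0.5714 - (2)·-2.2500 - (-2)·0.1667) / (10) = 0.1119
  q = (-6 - (2)·0.1000 - (-1)·-2.2500 - (-3)·0.1667) / (7) = -1.1357
  r = (-11 - (2)·0.1000 - (4)·-0.5714 - (1)·0.1667) / (8) = -1.1351
  s = (4 - (2)·0.1000 - (3)·-0.5714 - (-3)·-2.2500) / (12) = -0.1030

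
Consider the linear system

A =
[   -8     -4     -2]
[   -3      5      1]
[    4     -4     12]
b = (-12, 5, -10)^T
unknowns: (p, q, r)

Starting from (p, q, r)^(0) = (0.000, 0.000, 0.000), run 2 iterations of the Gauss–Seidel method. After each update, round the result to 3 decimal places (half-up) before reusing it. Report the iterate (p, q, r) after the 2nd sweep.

(0.725, 1.575, -0.550)

Iteration 1:
  p = (-12 - (-4)·0.000 - (-2)·0.000) / (-8) = 1.500
  q = (5 - (-3)·1.500 - (1)·0.000) / (5) = 1.900
  r = (-10 - (4)·1.500 - (-4)·1.900) / (12) = -0.700
Iteration 2:
  p = (-12 - (-4)·1.900 - (-2)·-0.700) / (-8) = 0.725
  q = (5 - (-3)·0.725 - (1)·-0.700) / (5) = 1.575
  r = (-10 - (4)·0.725 - (-4)·1.575) / (12) = -0.550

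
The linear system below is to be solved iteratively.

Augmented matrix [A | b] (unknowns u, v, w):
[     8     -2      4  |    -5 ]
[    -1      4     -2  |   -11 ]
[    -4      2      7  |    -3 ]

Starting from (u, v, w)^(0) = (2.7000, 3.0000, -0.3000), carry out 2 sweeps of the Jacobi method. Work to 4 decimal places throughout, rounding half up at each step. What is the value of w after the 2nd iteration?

0.3643

Iteration 1:
  u = (-5 - (-2)·3.0000 - (4)·-0.3000) / (8) = 0.2750
  v = (-11 - (-1)·2.7000 - (-2)·-0.3000) / (4) = -2.2250
  w = (-3 - (-4)·2.7000 - (2)·3.0000) / (7) = 0.2571
Iteration 2:
  u = (-5 - (-2)·-2.2250 - (4)·0.2571) / (8) = -1.3098
  v = (-11 - (-1)·0.2750 - (-2)·0.2571) / (4) = -2.5527
  w = (-3 - (-4)·0.2750 - (2)·-2.2250) / (7) = 0.3643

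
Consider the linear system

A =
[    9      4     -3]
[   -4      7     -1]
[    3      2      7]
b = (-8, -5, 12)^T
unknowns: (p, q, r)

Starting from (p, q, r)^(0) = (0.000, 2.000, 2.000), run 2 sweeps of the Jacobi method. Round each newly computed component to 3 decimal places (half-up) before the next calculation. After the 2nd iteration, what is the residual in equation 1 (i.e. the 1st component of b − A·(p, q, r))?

6.536

Iteration 1:
  p = (-8 - (4)·2.000 - (-3)·2.000) / (9) = -1.111
  q = (-5 - (-4)·0.000 - (-1)·2.000) / (7) = -0.429
  r = (12 - (3)·0.000 - (2)·2.000) / (7) = 1.143
Iteration 2:
  p = (-8 - (4)·-0.429 - (-3)·1.143) / (9) = -0.317
  q = (-5 - (-4)·-1.111 - (-1)·1.143) / (7) = -1.186
  r = (12 - (3)·-1.111 - (2)·-0.429) / (7) = 2.313
Residual b − A·x = (6.536, 4.347, -0.868)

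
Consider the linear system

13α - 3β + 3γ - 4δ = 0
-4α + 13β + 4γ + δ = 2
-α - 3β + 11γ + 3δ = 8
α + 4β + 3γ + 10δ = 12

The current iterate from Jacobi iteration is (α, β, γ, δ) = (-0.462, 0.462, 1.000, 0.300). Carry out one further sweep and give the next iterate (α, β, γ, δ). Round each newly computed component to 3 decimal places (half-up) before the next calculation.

One sweep:
  α = (0 - (-3)·0.462 - (3)·1.000 - (-4)·0.300) / (13) = -0.032
  β = (2 - (-4)·-0.462 - (4)·1.000 - (1)·0.300) / (13) = -0.319
  γ = (8 - (-1)·-0.462 - (-3)·0.462 - (3)·0.300) / (11) = 0.729
  δ = (12 - (1)·-0.462 - (4)·0.462 - (3)·1.000) / (10) = 0.761

(-0.032, -0.319, 0.729, 0.761)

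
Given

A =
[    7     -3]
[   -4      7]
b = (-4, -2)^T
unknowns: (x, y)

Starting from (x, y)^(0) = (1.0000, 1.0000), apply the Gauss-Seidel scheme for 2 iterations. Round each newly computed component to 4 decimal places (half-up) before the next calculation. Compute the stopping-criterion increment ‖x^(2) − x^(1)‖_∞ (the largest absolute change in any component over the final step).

0.5860

Iteration 1:
  x = (-4 - (-3)·1.0000) / (7) = -0.1429
  y = (-2 - (-4)·-0.1429) / (7) = -0.3674
Iteration 2:
  x = (-4 - (-3)·-0.3674) / (7) = -0.7289
  y = (-2 - (-4)·-0.7289) / (7) = -0.7022
Change: (-0.5860, -0.3348) → max |·| = 0.5860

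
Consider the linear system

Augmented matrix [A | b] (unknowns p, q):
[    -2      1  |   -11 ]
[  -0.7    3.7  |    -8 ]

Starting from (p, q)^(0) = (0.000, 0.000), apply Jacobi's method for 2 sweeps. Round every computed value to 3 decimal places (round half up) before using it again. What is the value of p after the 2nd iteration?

4.419

Iteration 1:
  p = (-11 - (1)·0.000) / (-2) = 5.500
  q = (-8 - (-0.7)·0.000) / (3.7) = -2.162
Iteration 2:
  p = (-11 - (1)·-2.162) / (-2) = 4.419
  q = (-8 - (-0.7)·5.500) / (3.7) = -1.122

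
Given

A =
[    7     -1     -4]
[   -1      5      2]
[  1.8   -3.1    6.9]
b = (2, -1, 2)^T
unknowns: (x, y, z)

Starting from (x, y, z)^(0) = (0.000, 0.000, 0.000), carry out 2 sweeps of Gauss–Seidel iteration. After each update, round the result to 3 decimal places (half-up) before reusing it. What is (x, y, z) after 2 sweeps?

(0.352, -0.190, 0.113)

Iteration 1:
  x = (2 - (-1)·0.000 - (-4)·0.000) / (7) = 0.286
  y = (-1 - (-1)·0.286 - (2)·0.000) / (5) = -0.143
  z = (2 - (1.8)·0.286 - (-3.1)·-0.143) / (6.9) = 0.151
Iteration 2:
  x = (2 - (-1)·-0.143 - (-4)·0.151) / (7) = 0.352
  y = (-1 - (-1)·0.352 - (2)·0.151) / (5) = -0.190
  z = (2 - (1.8)·0.352 - (-3.1)·-0.190) / (6.9) = 0.113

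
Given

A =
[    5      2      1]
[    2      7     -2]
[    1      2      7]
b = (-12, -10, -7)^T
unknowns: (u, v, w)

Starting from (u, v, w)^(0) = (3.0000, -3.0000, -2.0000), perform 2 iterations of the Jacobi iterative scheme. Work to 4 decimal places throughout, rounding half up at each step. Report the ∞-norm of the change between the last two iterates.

Iteration 1:
  u = (-12 - (2)·-3.0000 - (1)·-2.0000) / (5) = -0.8000
  v = (-10 - (2)·3.0000 - (-2)·-2.0000) / (7) = -2.8571
  w = (-7 - (1)·3.0000 - (2)·-3.0000) / (7) = -0.5714
Iteration 2:
  u = (-12 - (2)·-2.8571 - (1)·-0.5714) / (5) = -1.1429
  v = (-10 - (2)·-0.8000 - (-2)·-0.5714) / (7) = -1.3633
  w = (-7 - (1)·-0.8000 - (2)·-2.8571) / (7) = -0.0694
Change: (-0.3429, 1.4938, 0.5020) → max |·| = 1.4938

1.4938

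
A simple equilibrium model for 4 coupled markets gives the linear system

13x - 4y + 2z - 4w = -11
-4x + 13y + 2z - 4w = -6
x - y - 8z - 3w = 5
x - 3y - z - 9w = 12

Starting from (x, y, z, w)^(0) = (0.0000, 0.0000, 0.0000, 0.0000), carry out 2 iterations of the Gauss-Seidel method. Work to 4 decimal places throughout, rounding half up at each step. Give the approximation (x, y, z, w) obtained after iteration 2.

Iteration 1:
  x = (-11 - (-4)·0.0000 - (2)·0.0000 - (-4)·0.0000) / (13) = -0.8462
  y = (-6 - (-4)·-0.8462 - (2)·0.0000 - (-4)·0.0000) / (13) = -0.7219
  z = (5 - (1)·-0.8462 - (-1)·-0.7219 - (-3)·0.0000) / (-8) = -0.6405
  w = (12 - (1)·-0.8462 - (-3)·-0.7219 - (-1)·-0.6405) / (-9) = -1.1156
Iteration 2:
  x = (-11 - (-4)·-0.7219 - (2)·-0.6405 - (-4)·-1.1156) / (13) = -1.3130
  y = (-6 - (-4)·-1.3130 - (2)·-0.6405 - (-4)·-1.1156) / (13) = -1.1103
  z = (5 - (1)·-1.3130 - (-1)·-1.1103 - (-3)·-1.1156) / (-8) = -0.2320
  w = (12 - (1)·-1.3130 - (-3)·-1.1103 - (-1)·-0.2320) / (-9) = -1.0833

(-1.3130, -1.1103, -0.2320, -1.0833)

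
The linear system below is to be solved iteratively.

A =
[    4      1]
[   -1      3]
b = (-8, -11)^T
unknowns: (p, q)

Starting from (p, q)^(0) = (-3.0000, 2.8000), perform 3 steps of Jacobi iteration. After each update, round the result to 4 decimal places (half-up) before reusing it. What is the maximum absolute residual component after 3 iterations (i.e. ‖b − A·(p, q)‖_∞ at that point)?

0.6224

Iteration 1:
  p = (-8 - (1)·2.8000) / (4) = -2.7000
  q = (-11 - (-1)·-3.0000) / (3) = -4.6667
Iteration 2:
  p = (-8 - (1)·-4.6667) / (4) = -0.8333
  q = (-11 - (-1)·-2.7000) / (3) = -4.5667
Iteration 3:
  p = (-8 - (1)·-4.5667) / (4) = -0.8583
  q = (-11 - (-1)·-0.8333) / (3) = -3.9444
Residual b − A·x = (-0.6224, -0.0251); ∞-norm = 0.6224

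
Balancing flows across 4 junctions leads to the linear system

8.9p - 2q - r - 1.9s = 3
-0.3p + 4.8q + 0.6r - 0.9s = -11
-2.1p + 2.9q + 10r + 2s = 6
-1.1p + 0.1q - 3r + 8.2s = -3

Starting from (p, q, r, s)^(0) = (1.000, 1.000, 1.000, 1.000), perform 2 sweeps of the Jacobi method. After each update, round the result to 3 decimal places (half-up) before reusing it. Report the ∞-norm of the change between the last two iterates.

Iteration 1:
  p = (3 - (-2)·1.000 - (-1)·1.000 - (-1.9)·1.000) / (8.9) = 0.888
  q = (-11 - (-0.3)·1.000 - (0.6)·1.000 - (-0.9)·1.000) / (4.8) = -2.167
  r = (6 - (-2.1)·1.000 - (2.9)·1.000 - (2)·1.000) / (10) = 0.320
  s = (-3 - (-1.1)·1.000 - (0.1)·1.000 - (-3)·1.000) / (8.2) = 0.122
Iteration 2:
  p = (3 - (-2)·-2.167 - (-1)·0.320 - (-1.9)·0.122) / (8.9) = -0.088
  q = (-11 - (-0.3)·0.888 - (0.6)·0.320 - (-0.9)·0.122) / (4.8) = -2.253
  r = (6 - (-2.1)·0.888 - (2.9)·-2.167 - (2)·0.122) / (10) = 1.391
  s = (-3 - (-1.1)·0.888 - (0.1)·-2.167 - (-3)·0.320) / (8.2) = -0.103
Change: (-0.976, -0.086, 1.071, -0.225) → max |·| = 1.071

1.071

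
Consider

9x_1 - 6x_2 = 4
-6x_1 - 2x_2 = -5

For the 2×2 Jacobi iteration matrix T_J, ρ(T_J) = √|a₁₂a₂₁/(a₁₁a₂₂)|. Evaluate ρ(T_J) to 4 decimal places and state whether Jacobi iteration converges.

a₁₂a₂₁/(a₁₁a₂₂) = (-6)·(-6) / ((9)·(-2)) = -2.000000
ρ = √|-2.000000| = √2.000000 = 1.4142
ρ > 1, so Jacobi diverges

1.4142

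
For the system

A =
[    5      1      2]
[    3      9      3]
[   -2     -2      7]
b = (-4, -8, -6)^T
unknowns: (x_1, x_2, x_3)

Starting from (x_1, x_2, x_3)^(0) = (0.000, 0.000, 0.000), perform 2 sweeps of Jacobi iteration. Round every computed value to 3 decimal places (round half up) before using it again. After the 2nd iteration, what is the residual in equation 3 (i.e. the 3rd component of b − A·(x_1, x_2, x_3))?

Iteration 1:
  x_1 = (-4 - (1)·0.000 - (2)·0.000) / (5) = -0.800
  x_2 = (-8 - (3)·0.000 - (3)·0.000) / (9) = -0.889
  x_3 = (-6 - (-2)·0.000 - (-2)·0.000) / (7) = -0.857
Iteration 2:
  x_1 = (-4 - (1)·-0.889 - (2)·-0.857) / (5) = -0.279
  x_2 = (-8 - (3)·-0.800 - (3)·-0.857) / (9) = -0.337
  x_3 = (-6 - (-2)·-0.800 - (-2)·-0.889) / (7) = -1.340
Residual b − A·x = (0.412, -0.110, 2.148)

2.148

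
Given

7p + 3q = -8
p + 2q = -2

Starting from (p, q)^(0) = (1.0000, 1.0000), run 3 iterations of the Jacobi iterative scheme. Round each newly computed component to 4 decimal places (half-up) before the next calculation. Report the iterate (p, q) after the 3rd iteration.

Iteration 1:
  p = (-8 - (3)·1.0000) / (7) = -1.5714
  q = (-2 - (1)·1.0000) / (2) = -1.5000
Iteration 2:
  p = (-8 - (3)·-1.5000) / (7) = -0.5000
  q = (-2 - (1)·-1.5714) / (2) = -0.2143
Iteration 3:
  p = (-8 - (3)·-0.2143) / (7) = -1.0510
  q = (-2 - (1)·-0.5000) / (2) = -0.7500

(-1.0510, -0.7500)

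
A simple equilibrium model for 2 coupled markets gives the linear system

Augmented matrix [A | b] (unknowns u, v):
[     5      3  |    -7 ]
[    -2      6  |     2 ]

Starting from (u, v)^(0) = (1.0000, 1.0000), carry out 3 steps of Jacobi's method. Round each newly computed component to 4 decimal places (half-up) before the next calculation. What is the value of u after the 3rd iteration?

Iteration 1:
  u = (-7 - (3)·1.0000) / (5) = -2.0000
  v = (2 - (-2)·1.0000) / (6) = 0.6667
Iteration 2:
  u = (-7 - (3)·0.6667) / (5) = -1.8000
  v = (2 - (-2)·-2.0000) / (6) = -0.3333
Iteration 3:
  u = (-7 - (3)·-0.3333) / (5) = -1.2000
  v = (2 - (-2)·-1.8000) / (6) = -0.2667

-1.2000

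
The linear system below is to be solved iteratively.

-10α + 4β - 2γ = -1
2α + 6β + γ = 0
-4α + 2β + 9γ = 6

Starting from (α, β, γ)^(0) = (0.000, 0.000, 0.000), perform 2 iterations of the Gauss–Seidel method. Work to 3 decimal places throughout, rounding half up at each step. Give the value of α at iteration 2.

-0.057

Iteration 1:
  α = (-1 - (4)·0.000 - (-2)·0.000) / (-10) = 0.100
  β = (0 - (2)·0.100 - (1)·0.000) / (6) = -0.033
  γ = (6 - (-4)·0.100 - (2)·-0.033) / (9) = 0.718
Iteration 2:
  α = (-1 - (4)·-0.033 - (-2)·0.718) / (-10) = -0.057
  β = (0 - (2)·-0.057 - (1)·0.718) / (6) = -0.101
  γ = (6 - (-4)·-0.057 - (2)·-0.101) / (9) = 0.664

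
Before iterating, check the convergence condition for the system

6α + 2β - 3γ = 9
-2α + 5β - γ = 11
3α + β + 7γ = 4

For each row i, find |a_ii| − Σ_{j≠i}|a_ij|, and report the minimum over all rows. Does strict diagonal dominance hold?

1

row 1: |6| − (2+3) = 1
row 2: |5| − (2+1) = 2
row 3: |7| − (3+1) = 3
minimum over rows = 1 → strictly diagonally dominant (convergence guaranteed)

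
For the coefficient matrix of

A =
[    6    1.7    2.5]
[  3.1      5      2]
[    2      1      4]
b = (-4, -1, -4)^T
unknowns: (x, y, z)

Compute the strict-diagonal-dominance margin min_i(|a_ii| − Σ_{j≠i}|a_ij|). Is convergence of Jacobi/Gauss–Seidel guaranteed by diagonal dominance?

row 1: |6| − (1.7+2.5) = 1.8
row 2: |5| − (3.1+2) = -0.1
row 3: |4| − (2+1) = 1
minimum over rows = -0.1 → not strictly diagonally dominant

-0.1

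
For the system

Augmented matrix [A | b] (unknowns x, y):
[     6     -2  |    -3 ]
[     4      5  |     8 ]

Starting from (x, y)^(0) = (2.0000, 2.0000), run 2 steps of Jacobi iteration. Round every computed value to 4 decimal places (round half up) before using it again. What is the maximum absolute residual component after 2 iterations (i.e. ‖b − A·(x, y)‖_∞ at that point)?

Iteration 1:
  x = (-3 - (-2)·2.0000) / (6) = 0.1667
  y = (8 - (4)·2.0000) / (5) = 0.0000
Iteration 2:
  x = (-3 - (-2)·0.0000) / (6) = -0.5000
  y = (8 - (4)·0.1667) / (5) = 1.4666
Residual b − A·x = (2.9332, 2.6670); ∞-norm = 2.9332

2.9332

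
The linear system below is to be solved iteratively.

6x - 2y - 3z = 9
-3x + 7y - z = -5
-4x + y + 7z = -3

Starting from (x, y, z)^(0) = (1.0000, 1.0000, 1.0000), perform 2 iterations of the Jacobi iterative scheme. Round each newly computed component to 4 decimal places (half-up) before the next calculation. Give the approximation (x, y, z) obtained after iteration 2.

Iteration 1:
  x = (9 - (-2)·1.0000 - (-3)·1.0000) / (6) = 2.3333
  y = (-5 - (-3)·1.0000 - (-1)·1.0000) / (7) = -0.1429
  z = (-3 - (-4)·1.0000 - (1)·1.0000) / (7) = 0.0000
Iteration 2:
  x = (9 - (-2)·-0.1429 - (-3)·0.0000) / (6) = 1.4524
  y = (-5 - (-3)·2.3333 - (-1)·0.0000) / (7) = 0.2857
  z = (-3 - (-4)·2.3333 - (1)·-0.1429) / (7) = 0.9252

(1.4524, 0.2857, 0.9252)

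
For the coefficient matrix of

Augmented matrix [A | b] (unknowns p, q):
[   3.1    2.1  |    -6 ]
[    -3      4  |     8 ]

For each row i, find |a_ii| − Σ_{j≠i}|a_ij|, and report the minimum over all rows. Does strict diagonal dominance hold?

1

row 1: |3.1| − (2.1) = 1
row 2: |4| − (3) = 1
minimum over rows = 1 → strictly diagonally dominant (convergence guaranteed)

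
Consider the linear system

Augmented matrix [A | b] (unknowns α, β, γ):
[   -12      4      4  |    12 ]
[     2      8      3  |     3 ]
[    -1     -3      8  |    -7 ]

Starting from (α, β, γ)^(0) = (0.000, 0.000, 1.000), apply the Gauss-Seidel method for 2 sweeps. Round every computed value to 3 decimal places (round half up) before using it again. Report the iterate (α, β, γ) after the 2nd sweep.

Iteration 1:
  α = (12 - (4)·0.000 - (4)·1.000) / (-12) = -0.667
  β = (3 - (2)·-0.667 - (3)·1.000) / (8) = 0.167
  γ = (-7 - (-1)·-0.667 - (-3)·0.167) / (8) = -0.896
Iteration 2:
  α = (12 - (4)·0.167 - (4)·-0.896) / (-12) = -1.243
  β = (3 - (2)·-1.243 - (3)·-0.896) / (8) = 1.022
  γ = (-7 - (-1)·-1.243 - (-3)·1.022) / (8) = -0.647

(-1.243, 1.022, -0.647)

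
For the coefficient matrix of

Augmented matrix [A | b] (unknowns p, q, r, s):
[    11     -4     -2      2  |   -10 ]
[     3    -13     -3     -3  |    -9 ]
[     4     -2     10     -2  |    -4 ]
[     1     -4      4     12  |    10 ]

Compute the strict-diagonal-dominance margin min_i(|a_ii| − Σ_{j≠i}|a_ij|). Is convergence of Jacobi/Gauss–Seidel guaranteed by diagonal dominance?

2

row 1: |11| − (4+2+2) = 3
row 2: |-13| − (3+3+3) = 4
row 3: |10| − (4+2+2) = 2
row 4: |12| − (1+4+4) = 3
minimum over rows = 2 → strictly diagonally dominant (convergence guaranteed)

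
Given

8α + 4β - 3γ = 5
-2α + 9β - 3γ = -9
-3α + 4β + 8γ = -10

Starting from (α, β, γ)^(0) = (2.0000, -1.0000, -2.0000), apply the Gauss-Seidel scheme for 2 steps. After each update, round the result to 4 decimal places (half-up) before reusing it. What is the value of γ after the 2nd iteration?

-0.3546

Iteration 1:
  α = (5 - (4)·-1.0000 - (-3)·-2.0000) / (8) = 0.3750
  β = (-9 - (-2)·0.3750 - (-3)·-2.0000) / (9) = -1.5833
  γ = (-10 - (-3)·0.3750 - (4)·-1.5833) / (8) = -0.3177
Iteration 2:
  α = (5 - (4)·-1.5833 - (-3)·-0.3177) / (8) = 1.2975
  β = (-9 - (-2)·1.2975 - (-3)·-0.3177) / (9) = -0.8176
  γ = (-10 - (-3)·1.2975 - (4)·-0.8176) / (8) = -0.3546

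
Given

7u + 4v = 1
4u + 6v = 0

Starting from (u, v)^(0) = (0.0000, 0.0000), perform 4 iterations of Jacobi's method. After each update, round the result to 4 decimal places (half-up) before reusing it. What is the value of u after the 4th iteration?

0.1973

Iteration 1:
  u = (1 - (4)·0.0000) / (7) = 0.1429
  v = (0 - (4)·0.0000) / (6) = 0.0000
Iteration 2:
  u = (1 - (4)·0.0000) / (7) = 0.1429
  v = (0 - (4)·0.1429) / (6) = -0.0953
Iteration 3:
  u = (1 - (4)·-0.0953) / (7) = 0.1973
  v = (0 - (4)·0.1429) / (6) = -0.0953
Iteration 4:
  u = (1 - (4)·-0.0953) / (7) = 0.1973
  v = (0 - (4)·0.1973) / (6) = -0.1315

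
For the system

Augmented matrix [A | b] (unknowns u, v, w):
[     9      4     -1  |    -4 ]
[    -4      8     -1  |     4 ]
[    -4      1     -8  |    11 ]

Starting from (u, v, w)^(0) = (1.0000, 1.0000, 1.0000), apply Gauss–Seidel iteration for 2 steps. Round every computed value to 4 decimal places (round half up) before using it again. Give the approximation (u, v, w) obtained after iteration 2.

Iteration 1:
  u = (-4 - (4)·1.0000 - (-1)·1.0000) / (9) = -0.7778
  v = (4 - (-4)·-0.7778 - (-1)·1.0000) / (8) = 0.2361
  w = (11 - (-4)·-0.7778 - (1)·0.2361) / (-8) = -0.9566
Iteration 2:
  u = (-4 - (4)·0.2361 - (-1)·-0.9566) / (9) = -0.6557
  v = (4 - (-4)·-0.6557 - (-1)·-0.9566) / (8) = 0.0526
  w = (11 - (-4)·-0.6557 - (1)·0.0526) / (-8) = -1.0406

(-0.6557, 0.0526, -1.0406)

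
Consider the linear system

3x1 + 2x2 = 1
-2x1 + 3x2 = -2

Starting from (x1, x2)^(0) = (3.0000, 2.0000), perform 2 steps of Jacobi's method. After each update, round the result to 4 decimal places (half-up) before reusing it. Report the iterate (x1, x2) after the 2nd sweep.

Iteration 1:
  x1 = (1 - (2)·2.0000) / (3) = -1.0000
  x2 = (-2 - (-2)·3.0000) / (3) = 1.3333
Iteration 2:
  x1 = (1 - (2)·1.3333) / (3) = -0.5555
  x2 = (-2 - (-2)·-1.0000) / (3) = -1.3333

(-0.5555, -1.3333)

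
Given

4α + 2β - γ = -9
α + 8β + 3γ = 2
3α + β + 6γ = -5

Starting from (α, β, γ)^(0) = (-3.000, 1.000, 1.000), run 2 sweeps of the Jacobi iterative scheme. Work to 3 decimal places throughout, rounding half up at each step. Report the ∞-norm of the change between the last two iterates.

Iteration 1:
  α = (-9 - (2)·1.000 - (-1)·1.000) / (4) = -2.500
  β = (2 - (1)·-3.000 - (3)·1.000) / (8) = 0.250
  γ = (-5 - (3)·-3.000 - (1)·1.000) / (6) = 0.500
Iteration 2:
  α = (-9 - (2)·0.250 - (-1)·0.500) / (4) = -2.250
  β = (2 - (1)·-2.500 - (3)·0.500) / (8) = 0.375
  γ = (-5 - (3)·-2.500 - (1)·0.250) / (6) = 0.375
Change: (0.250, 0.125, -0.125) → max |·| = 0.250

0.250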